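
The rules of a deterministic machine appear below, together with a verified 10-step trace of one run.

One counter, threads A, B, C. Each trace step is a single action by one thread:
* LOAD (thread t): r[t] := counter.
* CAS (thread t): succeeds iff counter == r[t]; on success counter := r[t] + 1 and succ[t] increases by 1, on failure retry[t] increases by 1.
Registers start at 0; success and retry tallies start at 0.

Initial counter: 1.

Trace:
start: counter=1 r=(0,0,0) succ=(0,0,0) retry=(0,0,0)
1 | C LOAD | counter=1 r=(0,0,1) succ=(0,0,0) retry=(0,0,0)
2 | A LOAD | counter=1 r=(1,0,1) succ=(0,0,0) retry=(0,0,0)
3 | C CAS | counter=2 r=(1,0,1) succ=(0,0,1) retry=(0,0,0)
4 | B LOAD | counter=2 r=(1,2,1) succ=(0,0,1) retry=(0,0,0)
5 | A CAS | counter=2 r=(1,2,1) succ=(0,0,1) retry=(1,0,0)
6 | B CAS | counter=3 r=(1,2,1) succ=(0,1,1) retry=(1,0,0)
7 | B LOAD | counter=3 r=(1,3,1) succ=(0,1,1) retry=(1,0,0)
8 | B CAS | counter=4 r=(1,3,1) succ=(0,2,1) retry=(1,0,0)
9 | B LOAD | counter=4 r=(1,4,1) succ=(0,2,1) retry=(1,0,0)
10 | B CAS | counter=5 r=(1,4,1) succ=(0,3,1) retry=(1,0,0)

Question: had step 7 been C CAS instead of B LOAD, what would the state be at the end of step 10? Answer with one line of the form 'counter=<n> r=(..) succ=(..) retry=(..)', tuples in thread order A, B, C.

counter=4 r=(1,3,1) succ=(0,2,1) retry=(1,1,1)

(re-executing from step 7 with the substitution; state before step 7: counter=3 r=(1,2,1) succ=(0,1,1) retry=(1,0,0))
7 | C CAS | counter=3 r=(1,2,1) succ=(0,1,1) retry=(1,0,1)
8 | B CAS | counter=3 r=(1,2,1) succ=(0,1,1) retry=(1,1,1)
9 | B LOAD | counter=3 r=(1,3,1) succ=(0,1,1) retry=(1,1,1)
10 | B CAS | counter=4 r=(1,3,1) succ=(0,2,1) retry=(1,1,1)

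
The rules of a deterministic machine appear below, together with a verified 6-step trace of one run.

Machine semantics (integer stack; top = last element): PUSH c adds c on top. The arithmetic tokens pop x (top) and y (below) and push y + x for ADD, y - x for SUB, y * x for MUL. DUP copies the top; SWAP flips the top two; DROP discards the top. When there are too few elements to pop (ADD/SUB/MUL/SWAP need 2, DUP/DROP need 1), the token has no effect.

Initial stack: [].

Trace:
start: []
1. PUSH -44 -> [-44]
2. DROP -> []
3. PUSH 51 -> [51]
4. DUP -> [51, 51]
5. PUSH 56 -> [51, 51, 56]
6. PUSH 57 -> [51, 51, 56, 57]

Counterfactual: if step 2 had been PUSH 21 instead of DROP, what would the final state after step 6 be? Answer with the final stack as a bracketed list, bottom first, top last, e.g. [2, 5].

(re-executing from step 2 with the substitution; state before step 2: [-44])
2. PUSH 21 -> [-44, 21]
3. PUSH 51 -> [-44, 21, 51]
4. DUP -> [-44, 21, 51, 51]
5. PUSH 56 -> [-44, 21, 51, 51, 56]
6. PUSH 57 -> [-44, 21, 51, 51, 56, 57]

[-44, 21, 51, 51, 56, 57]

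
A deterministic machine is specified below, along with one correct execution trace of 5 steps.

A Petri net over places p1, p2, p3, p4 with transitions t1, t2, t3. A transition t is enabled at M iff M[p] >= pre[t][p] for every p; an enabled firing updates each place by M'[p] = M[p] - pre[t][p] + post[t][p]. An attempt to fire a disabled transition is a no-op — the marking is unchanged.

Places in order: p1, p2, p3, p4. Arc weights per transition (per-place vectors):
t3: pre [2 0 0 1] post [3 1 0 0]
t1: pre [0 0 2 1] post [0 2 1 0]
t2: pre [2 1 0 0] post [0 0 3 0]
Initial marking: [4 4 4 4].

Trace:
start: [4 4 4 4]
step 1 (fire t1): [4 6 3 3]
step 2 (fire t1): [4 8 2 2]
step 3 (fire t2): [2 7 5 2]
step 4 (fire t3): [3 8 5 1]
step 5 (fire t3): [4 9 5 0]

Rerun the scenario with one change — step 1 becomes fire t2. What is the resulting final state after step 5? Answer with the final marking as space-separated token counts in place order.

0 4 9 3

(re-executing from step 1 with the substitution; state before step 1: [4 4 4 4])
step 1 (fire t2): [2 3 7 4]
step 2 (fire t1): [2 5 6 3]
step 3 (fire t2): [0 4 9 3]
step 4 (fire t3): [0 4 9 3]
step 5 (fire t3): [0 4 9 3]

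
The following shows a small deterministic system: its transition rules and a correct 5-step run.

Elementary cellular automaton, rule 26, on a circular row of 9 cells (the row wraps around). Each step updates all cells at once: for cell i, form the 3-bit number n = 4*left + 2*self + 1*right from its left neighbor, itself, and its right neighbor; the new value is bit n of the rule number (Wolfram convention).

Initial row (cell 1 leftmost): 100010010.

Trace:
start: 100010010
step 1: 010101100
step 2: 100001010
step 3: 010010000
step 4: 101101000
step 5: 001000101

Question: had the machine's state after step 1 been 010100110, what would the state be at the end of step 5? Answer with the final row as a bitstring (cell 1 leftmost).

001000001

state after step 1 := 010100110
step 2: 100011101
step 3: 010110001
step 4: 000101010
step 5: 001000001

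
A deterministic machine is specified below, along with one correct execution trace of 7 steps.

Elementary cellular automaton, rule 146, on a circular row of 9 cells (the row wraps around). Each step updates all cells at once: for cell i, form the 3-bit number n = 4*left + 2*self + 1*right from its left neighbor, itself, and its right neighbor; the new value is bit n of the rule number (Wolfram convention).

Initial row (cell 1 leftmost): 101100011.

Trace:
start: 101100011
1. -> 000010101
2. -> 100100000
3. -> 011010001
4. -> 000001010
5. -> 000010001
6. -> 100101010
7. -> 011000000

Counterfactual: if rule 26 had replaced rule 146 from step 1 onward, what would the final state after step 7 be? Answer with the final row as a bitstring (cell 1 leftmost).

110000010

(re-executing steps 1..7 under rule 26; state before step 1: 101100011)
1. -> 001010110
2. -> 010000101
3. -> 001001000
4. -> 010110100
5. -> 100100010
6. -> 011010100
7. -> 110000010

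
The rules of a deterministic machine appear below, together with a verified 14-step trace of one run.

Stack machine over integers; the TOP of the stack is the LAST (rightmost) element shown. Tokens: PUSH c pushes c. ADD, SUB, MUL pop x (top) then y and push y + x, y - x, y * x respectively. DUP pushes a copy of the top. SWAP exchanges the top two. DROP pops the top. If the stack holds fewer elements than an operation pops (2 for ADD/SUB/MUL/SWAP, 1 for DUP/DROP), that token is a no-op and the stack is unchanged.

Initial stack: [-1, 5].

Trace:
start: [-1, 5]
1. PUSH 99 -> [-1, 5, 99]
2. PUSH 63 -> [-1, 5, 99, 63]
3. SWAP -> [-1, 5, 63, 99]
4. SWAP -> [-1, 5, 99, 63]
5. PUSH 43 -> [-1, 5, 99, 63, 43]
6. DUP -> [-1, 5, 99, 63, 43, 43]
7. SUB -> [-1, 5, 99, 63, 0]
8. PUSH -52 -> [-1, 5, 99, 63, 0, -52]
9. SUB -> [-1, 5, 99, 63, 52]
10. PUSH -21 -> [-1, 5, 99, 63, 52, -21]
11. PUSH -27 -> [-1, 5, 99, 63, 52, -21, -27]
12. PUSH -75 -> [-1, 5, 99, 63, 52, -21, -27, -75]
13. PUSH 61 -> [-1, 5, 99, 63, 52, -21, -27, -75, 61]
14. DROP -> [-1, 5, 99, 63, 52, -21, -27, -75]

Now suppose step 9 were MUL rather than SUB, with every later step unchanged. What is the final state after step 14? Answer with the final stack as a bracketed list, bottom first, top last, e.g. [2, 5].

[-1, 5, 99, 63, 0, -21, -27, -75]

(re-executing from step 9 with the substitution; state before step 9: [-1, 5, 99, 63, 0, -52])
9. MUL -> [-1, 5, 99, 63, 0]
10. PUSH -21 -> [-1, 5, 99, 63, 0, -21]
11. PUSH -27 -> [-1, 5, 99, 63, 0, -21, -27]
12. PUSH -75 -> [-1, 5, 99, 63, 0, -21, -27, -75]
13. PUSH 61 -> [-1, 5, 99, 63, 0, -21, -27, -75, 61]
14. DROP -> [-1, 5, 99, 63, 0, -21, -27, -75]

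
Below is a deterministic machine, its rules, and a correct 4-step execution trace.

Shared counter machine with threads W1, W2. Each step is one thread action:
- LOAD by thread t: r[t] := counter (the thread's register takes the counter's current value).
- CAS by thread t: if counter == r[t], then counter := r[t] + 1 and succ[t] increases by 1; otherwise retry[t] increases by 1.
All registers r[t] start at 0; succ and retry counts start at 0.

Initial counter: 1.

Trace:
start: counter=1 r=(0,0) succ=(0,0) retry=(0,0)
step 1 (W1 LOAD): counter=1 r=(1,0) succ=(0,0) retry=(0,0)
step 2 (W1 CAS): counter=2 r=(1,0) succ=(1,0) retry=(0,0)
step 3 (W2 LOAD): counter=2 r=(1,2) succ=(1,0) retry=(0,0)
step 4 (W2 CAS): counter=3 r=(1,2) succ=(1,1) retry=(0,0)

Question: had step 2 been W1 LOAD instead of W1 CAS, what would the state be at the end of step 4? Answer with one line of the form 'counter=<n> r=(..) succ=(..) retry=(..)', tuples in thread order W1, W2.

counter=2 r=(1,1) succ=(0,1) retry=(0,0)

(re-executing from step 2 with the substitution; state before step 2: counter=1 r=(1,0) succ=(0,0) retry=(0,0))
step 2 (W1 LOAD): counter=1 r=(1,0) succ=(0,0) retry=(0,0)
step 3 (W2 LOAD): counter=1 r=(1,1) succ=(0,0) retry=(0,0)
step 4 (W2 CAS): counter=2 r=(1,1) succ=(0,1) retry=(0,0)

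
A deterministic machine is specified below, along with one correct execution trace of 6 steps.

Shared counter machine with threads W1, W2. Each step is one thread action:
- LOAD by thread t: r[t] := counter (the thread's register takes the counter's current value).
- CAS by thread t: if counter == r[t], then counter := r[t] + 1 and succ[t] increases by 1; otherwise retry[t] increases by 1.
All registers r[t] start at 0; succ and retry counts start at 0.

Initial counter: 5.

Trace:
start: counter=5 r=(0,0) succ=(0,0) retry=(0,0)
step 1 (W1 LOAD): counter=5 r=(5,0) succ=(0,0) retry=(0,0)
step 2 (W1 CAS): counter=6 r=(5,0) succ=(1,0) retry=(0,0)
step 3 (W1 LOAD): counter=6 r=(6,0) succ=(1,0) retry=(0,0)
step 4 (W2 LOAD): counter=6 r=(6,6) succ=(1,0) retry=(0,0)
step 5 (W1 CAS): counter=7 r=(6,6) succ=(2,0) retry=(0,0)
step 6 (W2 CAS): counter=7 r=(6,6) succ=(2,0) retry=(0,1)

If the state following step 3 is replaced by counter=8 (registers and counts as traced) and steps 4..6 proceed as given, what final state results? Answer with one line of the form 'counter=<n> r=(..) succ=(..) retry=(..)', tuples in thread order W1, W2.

state after step 3 := counter=8 r=(6,0) succ=(1,0) retry=(0,0)
step 4 (W2 LOAD): counter=8 r=(6,8) succ=(1,0) retry=(0,0)
step 5 (W1 CAS): counter=8 r=(6,8) succ=(1,0) retry=(1,0)
step 6 (W2 CAS): counter=9 r=(6,8) succ=(1,1) retry=(1,0)

counter=9 r=(6,8) succ=(1,1) retry=(1,0)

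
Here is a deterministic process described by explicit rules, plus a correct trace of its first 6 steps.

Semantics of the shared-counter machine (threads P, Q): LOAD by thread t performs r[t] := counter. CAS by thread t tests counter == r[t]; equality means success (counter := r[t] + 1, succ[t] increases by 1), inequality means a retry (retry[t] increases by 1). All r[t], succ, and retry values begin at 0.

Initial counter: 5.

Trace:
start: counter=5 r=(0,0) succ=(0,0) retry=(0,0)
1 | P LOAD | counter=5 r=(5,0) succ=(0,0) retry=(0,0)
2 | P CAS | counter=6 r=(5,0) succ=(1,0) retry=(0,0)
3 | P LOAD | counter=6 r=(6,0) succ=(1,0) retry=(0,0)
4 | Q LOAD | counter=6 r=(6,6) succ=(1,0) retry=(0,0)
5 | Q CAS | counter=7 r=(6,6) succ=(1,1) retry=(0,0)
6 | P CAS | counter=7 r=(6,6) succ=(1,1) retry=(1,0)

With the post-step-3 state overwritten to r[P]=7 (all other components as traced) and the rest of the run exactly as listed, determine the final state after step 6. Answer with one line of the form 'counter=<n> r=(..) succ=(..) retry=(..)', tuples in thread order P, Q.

state after step 3 := counter=6 r=(7,0) succ=(1,0) retry=(0,0)
4 | Q LOAD | counter=6 r=(7,6) succ=(1,0) retry=(0,0)
5 | Q CAS | counter=7 r=(7,6) succ=(1,1) retry=(0,0)
6 | P CAS | counter=8 r=(7,6) succ=(2,1) retry=(0,0)

counter=8 r=(7,6) succ=(2,1) retry=(0,0)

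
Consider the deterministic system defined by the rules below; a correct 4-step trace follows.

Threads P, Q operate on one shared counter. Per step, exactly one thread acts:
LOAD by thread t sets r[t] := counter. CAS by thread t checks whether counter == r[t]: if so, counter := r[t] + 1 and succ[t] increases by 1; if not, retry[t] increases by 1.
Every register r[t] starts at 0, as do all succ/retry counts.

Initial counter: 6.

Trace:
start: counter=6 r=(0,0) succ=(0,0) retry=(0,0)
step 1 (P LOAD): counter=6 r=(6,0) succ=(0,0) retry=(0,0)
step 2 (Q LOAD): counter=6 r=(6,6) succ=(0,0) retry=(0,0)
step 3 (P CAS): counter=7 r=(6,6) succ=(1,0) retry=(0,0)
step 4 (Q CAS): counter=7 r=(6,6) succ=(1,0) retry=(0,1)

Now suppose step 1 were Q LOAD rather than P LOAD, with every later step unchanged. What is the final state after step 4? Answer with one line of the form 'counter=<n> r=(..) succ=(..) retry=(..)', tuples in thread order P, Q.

counter=7 r=(0,6) succ=(0,1) retry=(1,0)

(re-executing from step 1 with the substitution; state before step 1: counter=6 r=(0,0) succ=(0,0) retry=(0,0))
step 1 (Q LOAD): counter=6 r=(0,6) succ=(0,0) retry=(0,0)
step 2 (Q LOAD): counter=6 r=(0,6) succ=(0,0) retry=(0,0)
step 3 (P CAS): counter=6 r=(0,6) succ=(0,0) retry=(1,0)
step 4 (Q CAS): counter=7 r=(0,6) succ=(0,1) retry=(1,0)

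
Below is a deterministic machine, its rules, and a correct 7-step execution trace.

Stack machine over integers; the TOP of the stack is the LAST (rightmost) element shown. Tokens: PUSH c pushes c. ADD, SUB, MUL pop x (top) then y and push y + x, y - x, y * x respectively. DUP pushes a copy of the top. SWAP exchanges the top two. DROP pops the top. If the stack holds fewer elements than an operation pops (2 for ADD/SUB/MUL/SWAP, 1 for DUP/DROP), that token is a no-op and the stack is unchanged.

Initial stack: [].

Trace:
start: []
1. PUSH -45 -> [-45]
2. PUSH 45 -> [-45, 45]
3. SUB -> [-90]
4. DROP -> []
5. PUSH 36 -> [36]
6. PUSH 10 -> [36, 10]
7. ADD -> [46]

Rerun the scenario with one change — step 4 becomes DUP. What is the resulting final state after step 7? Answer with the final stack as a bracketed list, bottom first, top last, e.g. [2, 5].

[-90, -90, 46]

(re-executing from step 4 with the substitution; state before step 4: [-90])
4. DUP -> [-90, -90]
5. PUSH 36 -> [-90, -90, 36]
6. PUSH 10 -> [-90, -90, 36, 10]
7. ADD -> [-90, -90, 46]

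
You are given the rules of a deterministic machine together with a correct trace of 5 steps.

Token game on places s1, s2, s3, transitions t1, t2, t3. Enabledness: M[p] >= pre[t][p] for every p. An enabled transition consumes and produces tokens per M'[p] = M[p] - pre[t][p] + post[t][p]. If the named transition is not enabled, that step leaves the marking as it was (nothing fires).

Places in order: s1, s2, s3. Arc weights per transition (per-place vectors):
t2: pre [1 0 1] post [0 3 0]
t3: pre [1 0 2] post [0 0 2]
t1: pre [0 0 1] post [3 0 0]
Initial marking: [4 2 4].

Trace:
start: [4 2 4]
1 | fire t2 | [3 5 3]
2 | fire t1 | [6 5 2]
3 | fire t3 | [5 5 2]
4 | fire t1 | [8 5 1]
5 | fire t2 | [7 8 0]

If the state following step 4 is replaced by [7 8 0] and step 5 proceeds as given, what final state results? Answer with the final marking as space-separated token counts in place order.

7 8 0

state after step 4 := [7 8 0]
5 | fire t2 | [7 8 0]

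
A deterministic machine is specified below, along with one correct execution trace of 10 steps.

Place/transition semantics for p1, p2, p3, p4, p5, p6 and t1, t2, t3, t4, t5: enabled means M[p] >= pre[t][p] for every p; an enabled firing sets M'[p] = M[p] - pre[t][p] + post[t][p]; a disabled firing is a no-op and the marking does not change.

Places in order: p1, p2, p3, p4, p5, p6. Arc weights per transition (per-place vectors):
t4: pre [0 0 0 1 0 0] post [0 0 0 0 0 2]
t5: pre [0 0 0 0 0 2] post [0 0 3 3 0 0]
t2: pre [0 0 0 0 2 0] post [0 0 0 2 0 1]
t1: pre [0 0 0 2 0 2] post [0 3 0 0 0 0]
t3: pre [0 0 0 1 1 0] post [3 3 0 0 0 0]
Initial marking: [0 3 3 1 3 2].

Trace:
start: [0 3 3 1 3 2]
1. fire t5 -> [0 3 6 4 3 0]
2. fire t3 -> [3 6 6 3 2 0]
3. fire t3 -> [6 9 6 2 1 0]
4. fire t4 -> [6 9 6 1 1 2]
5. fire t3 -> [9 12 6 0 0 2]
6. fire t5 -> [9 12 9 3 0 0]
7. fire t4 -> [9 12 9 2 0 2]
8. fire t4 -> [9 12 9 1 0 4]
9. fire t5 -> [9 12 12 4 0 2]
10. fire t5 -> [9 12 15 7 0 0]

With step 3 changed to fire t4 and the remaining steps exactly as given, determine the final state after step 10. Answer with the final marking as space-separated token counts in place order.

(re-executing from step 3 with the substitution; state before step 3: [3 6 6 3 2 0])
3. fire t4 -> [3 6 6 2 2 2]
4. fire t4 -> [3 6 6 1 2 4]
5. fire t3 -> [6 9 6 0 1 4]
6. fire t5 -> [6 9 9 3 1 2]
7. fire t4 -> [6 9 9 2 1 4]
8. fire t4 -> [6 9 9 1 1 6]
9. fire t5 -> [6 9 12 4 1 4]
10. fire t5 -> [6 9 15 7 1 2]

6 9 15 7 1 2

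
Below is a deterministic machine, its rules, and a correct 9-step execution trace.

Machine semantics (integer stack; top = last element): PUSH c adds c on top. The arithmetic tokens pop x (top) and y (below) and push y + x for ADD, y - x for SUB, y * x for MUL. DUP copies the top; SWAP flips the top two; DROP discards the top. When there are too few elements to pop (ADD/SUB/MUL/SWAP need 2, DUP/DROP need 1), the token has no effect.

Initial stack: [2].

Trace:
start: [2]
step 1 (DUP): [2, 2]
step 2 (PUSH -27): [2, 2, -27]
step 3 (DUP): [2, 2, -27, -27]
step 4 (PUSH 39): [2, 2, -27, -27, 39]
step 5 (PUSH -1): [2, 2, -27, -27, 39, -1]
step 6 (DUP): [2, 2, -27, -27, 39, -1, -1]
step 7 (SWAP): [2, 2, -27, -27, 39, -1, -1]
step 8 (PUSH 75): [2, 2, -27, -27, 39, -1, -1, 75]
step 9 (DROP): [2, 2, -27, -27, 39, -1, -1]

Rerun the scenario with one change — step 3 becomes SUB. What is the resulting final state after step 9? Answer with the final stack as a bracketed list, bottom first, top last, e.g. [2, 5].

(re-executing from step 3 with the substitution; state before step 3: [2, 2, -27])
step 3 (SUB): [2, 29]
step 4 (PUSH 39): [2, 29, 39]
step 5 (PUSH -1): [2, 29, 39, -1]
step 6 (DUP): [2, 29, 39, -1, -1]
step 7 (SWAP): [2, 29, 39, -1, -1]
step 8 (PUSH 75): [2, 29, 39, -1, -1, 75]
step 9 (DROP): [2, 29, 39, -1, -1]

[2, 29, 39, -1, -1]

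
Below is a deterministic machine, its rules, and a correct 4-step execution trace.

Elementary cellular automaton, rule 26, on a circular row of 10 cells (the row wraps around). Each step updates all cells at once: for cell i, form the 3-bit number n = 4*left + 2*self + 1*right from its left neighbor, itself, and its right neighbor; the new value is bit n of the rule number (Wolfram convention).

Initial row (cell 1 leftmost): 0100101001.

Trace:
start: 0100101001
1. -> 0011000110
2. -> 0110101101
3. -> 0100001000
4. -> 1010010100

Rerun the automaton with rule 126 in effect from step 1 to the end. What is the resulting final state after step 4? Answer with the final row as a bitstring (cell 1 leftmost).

0000000000

(re-executing steps 1..4 under rule 126; state before step 1: 0100101001)
1. -> 1111111111
2. -> 0000000000
3. -> 0000000000
4. -> 0000000000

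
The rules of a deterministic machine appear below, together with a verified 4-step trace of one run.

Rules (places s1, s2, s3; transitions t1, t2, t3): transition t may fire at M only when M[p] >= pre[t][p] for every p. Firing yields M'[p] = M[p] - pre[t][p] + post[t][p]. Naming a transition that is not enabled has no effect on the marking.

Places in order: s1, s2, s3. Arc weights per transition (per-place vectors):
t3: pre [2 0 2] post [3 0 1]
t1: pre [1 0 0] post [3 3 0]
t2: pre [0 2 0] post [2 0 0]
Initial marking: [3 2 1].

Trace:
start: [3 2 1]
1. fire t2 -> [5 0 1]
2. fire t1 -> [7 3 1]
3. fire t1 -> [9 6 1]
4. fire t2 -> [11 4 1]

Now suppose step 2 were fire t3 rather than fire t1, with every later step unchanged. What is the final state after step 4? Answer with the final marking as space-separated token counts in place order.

9 1 1

(re-executing from step 2 with the substitution; state before step 2: [5 0 1])
2. fire t3 -> [5 0 1]
3. fire t1 -> [7 3 1]
4. fire t2 -> [9 1 1]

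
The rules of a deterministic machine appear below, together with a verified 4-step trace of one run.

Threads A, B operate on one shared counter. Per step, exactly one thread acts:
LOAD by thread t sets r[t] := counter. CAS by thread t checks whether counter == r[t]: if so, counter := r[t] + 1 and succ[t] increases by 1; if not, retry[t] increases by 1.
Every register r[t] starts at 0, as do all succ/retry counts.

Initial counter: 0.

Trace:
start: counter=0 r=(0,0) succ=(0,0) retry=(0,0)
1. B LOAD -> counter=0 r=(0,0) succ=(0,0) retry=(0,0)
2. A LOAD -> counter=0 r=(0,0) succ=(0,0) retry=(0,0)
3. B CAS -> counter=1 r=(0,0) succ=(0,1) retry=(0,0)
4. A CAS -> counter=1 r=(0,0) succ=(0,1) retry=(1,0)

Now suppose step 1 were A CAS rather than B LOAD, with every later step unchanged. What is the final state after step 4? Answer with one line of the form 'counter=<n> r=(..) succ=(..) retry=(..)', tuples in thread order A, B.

counter=2 r=(1,0) succ=(2,0) retry=(0,1)

(re-executing from step 1 with the substitution; state before step 1: counter=0 r=(0,0) succ=(0,0) retry=(0,0))
1. A CAS -> counter=1 r=(0,0) succ=(1,0) retry=(0,0)
2. A LOAD -> counter=1 r=(1,0) succ=(1,0) retry=(0,0)
3. B CAS -> counter=1 r=(1,0) succ=(1,0) retry=(0,1)
4. A CAS -> counter=2 r=(1,0) succ=(2,0) retry=(0,1)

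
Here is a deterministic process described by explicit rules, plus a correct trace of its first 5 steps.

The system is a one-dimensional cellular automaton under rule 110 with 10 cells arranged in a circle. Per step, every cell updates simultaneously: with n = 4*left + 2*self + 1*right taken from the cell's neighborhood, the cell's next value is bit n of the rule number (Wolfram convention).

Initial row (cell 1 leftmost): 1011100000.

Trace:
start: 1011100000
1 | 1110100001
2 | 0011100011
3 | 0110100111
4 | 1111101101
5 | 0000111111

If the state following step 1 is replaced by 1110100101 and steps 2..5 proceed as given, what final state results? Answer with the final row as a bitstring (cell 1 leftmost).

state after step 1 := 1110100101
2 | 0011101111
3 | 0110111001
4 | 1111101011
5 | 0000111110

0000111110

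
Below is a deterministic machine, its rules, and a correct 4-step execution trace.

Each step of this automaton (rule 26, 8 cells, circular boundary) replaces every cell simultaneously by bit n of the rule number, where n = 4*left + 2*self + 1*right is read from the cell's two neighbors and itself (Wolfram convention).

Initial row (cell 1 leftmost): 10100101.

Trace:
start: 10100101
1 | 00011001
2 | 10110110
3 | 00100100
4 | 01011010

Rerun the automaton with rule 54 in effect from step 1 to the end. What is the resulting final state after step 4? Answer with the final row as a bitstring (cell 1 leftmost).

11100111

(re-executing steps 1..4 under rule 54; state before step 1: 10100101)
1 | 01111110
2 | 10000001
3 | 01000010
4 | 11100111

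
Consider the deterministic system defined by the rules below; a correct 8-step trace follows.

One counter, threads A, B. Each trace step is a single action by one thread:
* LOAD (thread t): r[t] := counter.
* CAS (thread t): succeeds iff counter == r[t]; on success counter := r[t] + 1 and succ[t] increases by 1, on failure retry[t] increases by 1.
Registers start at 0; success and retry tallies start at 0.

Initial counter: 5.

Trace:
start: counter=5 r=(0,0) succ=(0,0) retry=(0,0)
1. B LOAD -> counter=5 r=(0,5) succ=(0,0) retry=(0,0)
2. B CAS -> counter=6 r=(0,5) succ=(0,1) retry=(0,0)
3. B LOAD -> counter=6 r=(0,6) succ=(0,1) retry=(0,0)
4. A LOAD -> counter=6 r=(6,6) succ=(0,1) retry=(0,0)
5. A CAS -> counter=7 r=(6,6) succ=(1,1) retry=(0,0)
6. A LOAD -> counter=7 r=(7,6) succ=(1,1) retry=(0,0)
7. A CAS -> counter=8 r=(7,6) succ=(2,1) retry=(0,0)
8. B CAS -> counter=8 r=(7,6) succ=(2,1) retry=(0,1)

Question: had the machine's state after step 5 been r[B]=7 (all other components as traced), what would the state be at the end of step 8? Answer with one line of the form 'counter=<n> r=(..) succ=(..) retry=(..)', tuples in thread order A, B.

counter=8 r=(7,7) succ=(2,1) retry=(0,1)

state after step 5 := counter=7 r=(6,7) succ=(1,1) retry=(0,0)
6. A LOAD -> counter=7 r=(7,7) succ=(1,1) retry=(0,0)
7. A CAS -> counter=8 r=(7,7) succ=(2,1) retry=(0,0)
8. B CAS -> counter=8 r=(7,7) succ=(2,1) retry=(0,1)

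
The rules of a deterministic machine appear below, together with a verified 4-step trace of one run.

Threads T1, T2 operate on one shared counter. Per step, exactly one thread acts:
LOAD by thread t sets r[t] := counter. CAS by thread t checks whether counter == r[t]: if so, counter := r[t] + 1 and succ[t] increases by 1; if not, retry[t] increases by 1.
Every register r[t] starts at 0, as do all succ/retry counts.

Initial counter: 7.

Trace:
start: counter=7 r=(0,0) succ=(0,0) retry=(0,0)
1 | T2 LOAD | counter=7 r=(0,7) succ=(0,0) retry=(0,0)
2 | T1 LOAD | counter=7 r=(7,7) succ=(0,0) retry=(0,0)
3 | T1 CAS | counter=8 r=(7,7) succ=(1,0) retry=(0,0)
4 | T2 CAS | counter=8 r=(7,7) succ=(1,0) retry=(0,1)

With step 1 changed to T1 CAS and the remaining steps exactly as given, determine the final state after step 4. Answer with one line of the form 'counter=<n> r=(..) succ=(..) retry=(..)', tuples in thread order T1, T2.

(re-executing from step 1 with the substitution; state before step 1: counter=7 r=(0,0) succ=(0,0) retry=(0,0))
1 | T1 CAS | counter=7 r=(0,0) succ=(0,0) retry=(1,0)
2 | T1 LOAD | counter=7 r=(7,0) succ=(0,0) retry=(1,0)
3 | T1 CAS | counter=8 r=(7,0) succ=(1,0) retry=(1,0)
4 | T2 CAS | counter=8 r=(7,0) succ=(1,0) retry=(1,1)

counter=8 r=(7,0) succ=(1,0) retry=(1,1)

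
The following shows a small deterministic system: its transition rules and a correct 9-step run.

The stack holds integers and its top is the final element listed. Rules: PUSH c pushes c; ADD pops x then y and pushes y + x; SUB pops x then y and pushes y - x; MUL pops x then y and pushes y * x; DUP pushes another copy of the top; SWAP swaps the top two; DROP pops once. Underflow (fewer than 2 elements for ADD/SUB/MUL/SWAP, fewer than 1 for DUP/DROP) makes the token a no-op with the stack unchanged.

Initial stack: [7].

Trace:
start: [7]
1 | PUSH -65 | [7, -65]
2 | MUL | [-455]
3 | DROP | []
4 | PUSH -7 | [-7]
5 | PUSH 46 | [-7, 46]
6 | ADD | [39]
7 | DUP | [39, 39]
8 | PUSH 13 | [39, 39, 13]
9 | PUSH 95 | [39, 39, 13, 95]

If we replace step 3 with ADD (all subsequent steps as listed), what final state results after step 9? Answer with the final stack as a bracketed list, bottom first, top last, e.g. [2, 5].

[-455, 39, 39, 13, 95]

(re-executing from step 3 with the substitution; state before step 3: [-455])
3 | ADD | [-455]
4 | PUSH -7 | [-455, -7]
5 | PUSH 46 | [-455, -7, 46]
6 | ADD | [-455, 39]
7 | DUP | [-455, 39, 39]
8 | PUSH 13 | [-455, 39, 39, 13]
9 | PUSH 95 | [-455, 39, 39, 13, 95]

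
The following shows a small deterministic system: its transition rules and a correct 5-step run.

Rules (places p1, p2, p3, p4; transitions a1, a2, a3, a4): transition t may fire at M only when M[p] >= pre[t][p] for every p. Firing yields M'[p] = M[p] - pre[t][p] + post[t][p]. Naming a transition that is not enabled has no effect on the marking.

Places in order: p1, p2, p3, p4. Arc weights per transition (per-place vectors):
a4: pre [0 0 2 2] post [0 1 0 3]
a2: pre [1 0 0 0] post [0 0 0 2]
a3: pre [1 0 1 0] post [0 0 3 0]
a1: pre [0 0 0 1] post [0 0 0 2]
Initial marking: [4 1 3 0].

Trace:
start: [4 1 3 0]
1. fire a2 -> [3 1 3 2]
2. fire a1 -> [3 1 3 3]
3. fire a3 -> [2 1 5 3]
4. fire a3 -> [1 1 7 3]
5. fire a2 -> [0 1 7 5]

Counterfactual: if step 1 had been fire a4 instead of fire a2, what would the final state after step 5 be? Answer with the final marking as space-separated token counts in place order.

1 1 7 2

(re-executing from step 1 with the substitution; state before step 1: [4 1 3 0])
1. fire a4 -> [4 1 3 0]
2. fire a1 -> [4 1 3 0]
3. fire a3 -> [3 1 5 0]
4. fire a3 -> [2 1 7 0]
5. fire a2 -> [1 1 7 2]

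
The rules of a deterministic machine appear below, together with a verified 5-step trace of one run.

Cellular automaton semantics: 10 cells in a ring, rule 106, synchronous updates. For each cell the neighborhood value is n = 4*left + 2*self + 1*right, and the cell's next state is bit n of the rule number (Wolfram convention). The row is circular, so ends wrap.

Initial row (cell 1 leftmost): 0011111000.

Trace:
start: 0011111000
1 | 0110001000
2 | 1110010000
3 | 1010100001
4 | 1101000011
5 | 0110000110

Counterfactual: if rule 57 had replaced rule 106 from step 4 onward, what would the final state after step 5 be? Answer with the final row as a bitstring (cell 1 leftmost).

(re-executing steps 4..5 under rule 57; state before step 4: 1010100001)
4 | 0101011101
5 | 1010110010

1010110010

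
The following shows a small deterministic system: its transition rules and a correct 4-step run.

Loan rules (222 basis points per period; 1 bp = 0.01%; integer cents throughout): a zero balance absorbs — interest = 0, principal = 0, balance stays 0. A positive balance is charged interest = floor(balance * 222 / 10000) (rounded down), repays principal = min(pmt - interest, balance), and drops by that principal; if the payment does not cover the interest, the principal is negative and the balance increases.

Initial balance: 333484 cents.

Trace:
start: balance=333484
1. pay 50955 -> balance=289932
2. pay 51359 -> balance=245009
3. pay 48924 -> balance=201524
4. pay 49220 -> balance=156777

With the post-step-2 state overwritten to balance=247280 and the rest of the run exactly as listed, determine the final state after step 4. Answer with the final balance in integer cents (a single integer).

state after step 2 := balance=247280
3. pay 48924 -> balance=203845
4. pay 49220 -> balance=159150

159150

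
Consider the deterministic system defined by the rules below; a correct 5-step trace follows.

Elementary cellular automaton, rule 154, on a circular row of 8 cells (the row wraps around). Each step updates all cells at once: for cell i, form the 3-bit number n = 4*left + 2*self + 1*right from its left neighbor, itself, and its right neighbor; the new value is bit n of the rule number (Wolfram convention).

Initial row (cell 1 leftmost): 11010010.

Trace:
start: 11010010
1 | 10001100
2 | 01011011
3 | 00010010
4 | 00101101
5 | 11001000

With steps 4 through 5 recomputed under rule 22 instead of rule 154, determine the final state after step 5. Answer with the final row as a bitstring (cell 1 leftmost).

11000000

(re-executing steps 4..5 under rule 22; state before step 4: 00010010)
4 | 00111111
5 | 11000000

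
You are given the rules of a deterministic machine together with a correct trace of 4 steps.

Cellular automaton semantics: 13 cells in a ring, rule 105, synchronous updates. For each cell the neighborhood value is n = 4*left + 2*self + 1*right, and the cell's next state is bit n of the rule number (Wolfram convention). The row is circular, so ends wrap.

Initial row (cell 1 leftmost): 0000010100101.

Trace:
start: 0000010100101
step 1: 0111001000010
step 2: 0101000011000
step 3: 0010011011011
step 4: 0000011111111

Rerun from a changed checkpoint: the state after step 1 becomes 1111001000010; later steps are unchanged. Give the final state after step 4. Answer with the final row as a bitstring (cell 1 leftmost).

state after step 1 := 1111001000010
step 2: 1001000011001
step 3: 1000011011001
step 4: 1011011111001

1011011111001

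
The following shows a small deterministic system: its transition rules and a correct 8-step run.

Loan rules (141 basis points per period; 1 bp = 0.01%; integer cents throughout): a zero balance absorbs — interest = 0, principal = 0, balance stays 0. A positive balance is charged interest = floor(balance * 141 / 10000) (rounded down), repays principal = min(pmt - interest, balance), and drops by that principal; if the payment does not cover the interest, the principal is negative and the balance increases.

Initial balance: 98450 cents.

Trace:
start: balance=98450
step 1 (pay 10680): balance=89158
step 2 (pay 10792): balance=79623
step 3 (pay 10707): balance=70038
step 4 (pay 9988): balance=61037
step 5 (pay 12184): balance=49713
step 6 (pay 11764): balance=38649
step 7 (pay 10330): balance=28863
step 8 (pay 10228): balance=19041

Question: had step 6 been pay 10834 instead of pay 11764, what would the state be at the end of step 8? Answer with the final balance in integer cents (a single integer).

(re-executing from step 6 with the substitution; state before step 6: balance=49713)
step 6 (pay 10834): balance=39579
step 7 (pay 10330): balance=29807
step 8 (pay 10228): balance=19999

19999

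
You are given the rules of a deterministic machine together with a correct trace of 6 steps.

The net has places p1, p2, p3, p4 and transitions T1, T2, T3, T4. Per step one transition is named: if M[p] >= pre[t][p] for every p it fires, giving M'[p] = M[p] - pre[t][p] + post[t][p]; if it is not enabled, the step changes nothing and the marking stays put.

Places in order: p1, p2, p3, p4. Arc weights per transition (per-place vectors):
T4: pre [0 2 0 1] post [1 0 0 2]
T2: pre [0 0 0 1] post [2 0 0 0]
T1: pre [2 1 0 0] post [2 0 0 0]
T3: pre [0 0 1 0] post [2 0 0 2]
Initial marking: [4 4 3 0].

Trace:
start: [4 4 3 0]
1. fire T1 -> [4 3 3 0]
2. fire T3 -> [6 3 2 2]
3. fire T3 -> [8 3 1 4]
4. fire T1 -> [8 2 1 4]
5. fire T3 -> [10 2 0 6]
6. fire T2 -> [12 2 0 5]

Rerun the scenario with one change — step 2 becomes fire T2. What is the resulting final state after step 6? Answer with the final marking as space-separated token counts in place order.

(re-executing from step 2 with the substitution; state before step 2: [4 3 3 0])
2. fire T2 -> [4 3 3 0]
3. fire T3 -> [6 3 2 2]
4. fire T1 -> [6 2 2 2]
5. fire T3 -> [8 2 1 4]
6. fire T2 -> [10 2 1 3]

10 2 1 3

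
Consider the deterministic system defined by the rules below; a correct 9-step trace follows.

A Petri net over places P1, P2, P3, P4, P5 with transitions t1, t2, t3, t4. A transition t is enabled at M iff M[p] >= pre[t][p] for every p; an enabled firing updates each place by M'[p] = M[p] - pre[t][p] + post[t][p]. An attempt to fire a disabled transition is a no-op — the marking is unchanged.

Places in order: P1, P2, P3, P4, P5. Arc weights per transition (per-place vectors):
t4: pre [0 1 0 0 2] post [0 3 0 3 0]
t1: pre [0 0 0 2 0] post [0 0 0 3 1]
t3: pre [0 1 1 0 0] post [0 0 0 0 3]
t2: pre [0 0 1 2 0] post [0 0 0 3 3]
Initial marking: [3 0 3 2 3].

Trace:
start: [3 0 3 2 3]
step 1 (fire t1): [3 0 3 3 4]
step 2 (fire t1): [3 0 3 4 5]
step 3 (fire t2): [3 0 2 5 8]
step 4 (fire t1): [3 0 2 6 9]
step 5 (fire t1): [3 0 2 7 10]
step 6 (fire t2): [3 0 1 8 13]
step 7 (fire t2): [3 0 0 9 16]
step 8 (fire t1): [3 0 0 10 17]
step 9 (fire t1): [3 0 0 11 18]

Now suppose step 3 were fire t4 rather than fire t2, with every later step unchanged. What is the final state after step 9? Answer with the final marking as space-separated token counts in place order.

(re-executing from step 3 with the substitution; state before step 3: [3 0 3 4 5])
step 3 (fire t4): [3 0 3 4 5]
step 4 (fire t1): [3 0 3 5 6]
step 5 (fire t1): [3 0 3 6 7]
step 6 (fire t2): [3 0 2 7 10]
step 7 (fire t2): [3 0 1 8 13]
step 8 (fire t1): [3 0 1 9 14]
step 9 (fire t1): [3 0 1 10 15]

3 0 1 10 15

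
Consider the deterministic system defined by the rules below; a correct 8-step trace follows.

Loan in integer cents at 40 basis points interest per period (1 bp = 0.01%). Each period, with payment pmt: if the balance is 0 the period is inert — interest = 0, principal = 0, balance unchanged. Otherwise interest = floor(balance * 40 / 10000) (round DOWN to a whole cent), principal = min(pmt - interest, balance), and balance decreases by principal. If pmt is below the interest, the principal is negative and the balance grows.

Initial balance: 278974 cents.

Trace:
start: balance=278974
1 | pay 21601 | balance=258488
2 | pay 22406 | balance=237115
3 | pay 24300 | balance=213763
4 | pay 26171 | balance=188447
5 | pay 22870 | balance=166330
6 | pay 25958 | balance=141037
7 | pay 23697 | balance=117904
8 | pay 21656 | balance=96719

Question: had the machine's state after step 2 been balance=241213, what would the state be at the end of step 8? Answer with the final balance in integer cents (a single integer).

state after step 2 := balance=241213
3 | pay 24300 | balance=217877
4 | pay 26171 | balance=192577
5 | pay 22870 | balance=170477
6 | pay 25958 | balance=145200
7 | pay 23697 | balance=122083
8 | pay 21656 | balance=100915

100915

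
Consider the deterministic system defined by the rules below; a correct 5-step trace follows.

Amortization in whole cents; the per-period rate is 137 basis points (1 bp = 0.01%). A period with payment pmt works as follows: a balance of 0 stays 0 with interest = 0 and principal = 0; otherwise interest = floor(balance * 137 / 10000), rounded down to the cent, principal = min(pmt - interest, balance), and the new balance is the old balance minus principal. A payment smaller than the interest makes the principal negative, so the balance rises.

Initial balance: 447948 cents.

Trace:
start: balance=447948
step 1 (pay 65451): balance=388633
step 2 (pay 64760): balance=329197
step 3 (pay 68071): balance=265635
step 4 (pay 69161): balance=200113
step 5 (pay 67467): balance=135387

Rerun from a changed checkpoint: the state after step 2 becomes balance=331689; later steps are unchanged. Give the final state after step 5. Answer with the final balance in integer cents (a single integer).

state after step 2 := balance=331689
step 3 (pay 68071): balance=268162
step 4 (pay 69161): balance=202674
step 5 (pay 67467): balance=137983

137983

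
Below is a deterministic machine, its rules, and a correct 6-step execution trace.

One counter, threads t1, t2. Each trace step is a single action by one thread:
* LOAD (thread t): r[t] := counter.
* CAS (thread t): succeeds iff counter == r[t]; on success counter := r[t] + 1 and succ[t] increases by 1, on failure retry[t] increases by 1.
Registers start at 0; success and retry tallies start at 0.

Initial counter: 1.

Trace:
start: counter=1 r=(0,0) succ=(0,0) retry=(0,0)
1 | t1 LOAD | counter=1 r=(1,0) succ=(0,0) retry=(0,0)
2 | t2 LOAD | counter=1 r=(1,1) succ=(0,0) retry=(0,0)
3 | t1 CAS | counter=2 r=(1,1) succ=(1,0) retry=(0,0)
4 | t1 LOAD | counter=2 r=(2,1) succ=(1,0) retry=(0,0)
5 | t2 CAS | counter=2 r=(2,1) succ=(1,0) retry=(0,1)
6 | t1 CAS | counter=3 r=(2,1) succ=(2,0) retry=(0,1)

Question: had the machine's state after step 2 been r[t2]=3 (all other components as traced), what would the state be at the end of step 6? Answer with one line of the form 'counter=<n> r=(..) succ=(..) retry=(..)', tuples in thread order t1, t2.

counter=3 r=(2,3) succ=(2,0) retry=(0,1)

state after step 2 := counter=1 r=(1,3) succ=(0,0) retry=(0,0)
3 | t1 CAS | counter=2 r=(1,3) succ=(1,0) retry=(0,0)
4 | t1 LOAD | counter=2 r=(2,3) succ=(1,0) retry=(0,0)
5 | t2 CAS | counter=2 r=(2,3) succ=(1,0) retry=(0,1)
6 | t1 CAS | counter=3 r=(2,3) succ=(2,0) retry=(0,1)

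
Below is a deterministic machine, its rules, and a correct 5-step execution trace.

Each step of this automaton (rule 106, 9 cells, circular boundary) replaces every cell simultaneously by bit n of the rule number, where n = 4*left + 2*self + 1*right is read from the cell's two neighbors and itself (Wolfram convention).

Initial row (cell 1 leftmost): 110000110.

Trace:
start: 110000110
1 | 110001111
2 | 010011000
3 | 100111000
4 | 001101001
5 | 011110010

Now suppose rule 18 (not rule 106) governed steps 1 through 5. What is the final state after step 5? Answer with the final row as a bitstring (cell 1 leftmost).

101001010

(re-executing steps 1..5 under rule 18; state before step 1: 110000110)
1 | 001001000
2 | 010110100
3 | 100000010
4 | 010000100
5 | 101001010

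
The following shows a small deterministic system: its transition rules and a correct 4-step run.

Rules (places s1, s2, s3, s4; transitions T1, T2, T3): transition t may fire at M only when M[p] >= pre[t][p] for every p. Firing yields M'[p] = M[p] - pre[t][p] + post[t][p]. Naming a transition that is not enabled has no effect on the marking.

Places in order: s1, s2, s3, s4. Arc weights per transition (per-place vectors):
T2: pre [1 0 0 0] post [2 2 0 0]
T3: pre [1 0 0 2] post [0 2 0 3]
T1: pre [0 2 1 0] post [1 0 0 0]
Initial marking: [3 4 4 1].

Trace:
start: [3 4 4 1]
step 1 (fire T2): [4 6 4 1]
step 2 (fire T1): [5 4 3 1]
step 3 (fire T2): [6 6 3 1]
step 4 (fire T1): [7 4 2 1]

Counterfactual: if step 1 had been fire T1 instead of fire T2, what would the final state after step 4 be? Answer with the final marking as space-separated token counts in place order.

7 0 1 1

(re-executing from step 1 with the substitution; state before step 1: [3 4 4 1])
step 1 (fire T1): [4 2 3 1]
step 2 (fire T1): [5 0 2 1]
step 3 (fire T2): [6 2 2 1]
step 4 (fire T1): [7 0 1 1]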